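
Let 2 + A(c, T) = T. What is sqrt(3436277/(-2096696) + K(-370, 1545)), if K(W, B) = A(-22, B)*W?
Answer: I*sqrt(627451033307824838)/1048348 ≈ 755.59*I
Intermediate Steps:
A(c, T) = -2 + T
K(W, B) = W*(-2 + B) (K(W, B) = (-2 + B)*W = W*(-2 + B))
sqrt(3436277/(-2096696) + K(-370, 1545)) = sqrt(3436277/(-2096696) - 370*(-2 + 1545)) = sqrt(3436277*(-1/2096696) - 370*1543) = sqrt(-3436277/2096696 - 570910) = sqrt(-1197028149637/2096696) = I*sqrt(627451033307824838)/1048348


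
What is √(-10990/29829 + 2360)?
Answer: 5*√83981103522/29829 ≈ 48.576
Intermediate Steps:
√(-10990/29829 + 2360) = √(70385450/29829) = 5*√83981103522/29829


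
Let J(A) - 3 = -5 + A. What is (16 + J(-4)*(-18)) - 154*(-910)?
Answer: 140264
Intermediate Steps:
J(A) = -2 + A (J(A) = 3 + (-5 + A) = -2 + A)
(16 + J(-4)*(-18)) - 154*(-910) = (16 + (-2 - 4)*(-18)) - 154*(-910) = (16 - 6*(-18)) + 140140 = (16 + 108) + 140140 = 124 + 140140 = 140264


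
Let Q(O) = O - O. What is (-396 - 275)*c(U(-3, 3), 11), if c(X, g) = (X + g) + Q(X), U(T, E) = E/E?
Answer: -8052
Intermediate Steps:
Q(O) = 0
U(T, E) = 1
c(X, g) = X + g (c(X, g) = (X + g) + 0 = X + g)
(-396 - 275)*c(U(-3, 3), 11) = (-396 - 275)*(1 + 11) = -671*12 = -8052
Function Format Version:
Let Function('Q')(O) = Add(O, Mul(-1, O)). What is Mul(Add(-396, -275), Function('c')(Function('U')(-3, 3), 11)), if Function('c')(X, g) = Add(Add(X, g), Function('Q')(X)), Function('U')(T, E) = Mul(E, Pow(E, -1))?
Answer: -8052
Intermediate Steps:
Function('Q')(O) = 0
Function('U')(T, E) = 1
Function('c')(X, g) = Add(X, g) (Function('c')(X, g) = Add(Add(X, g), 0) = Add(X, g))
Mul(Add(-396, -275), Function('c')(Function('U')(-3, 3), 11)) = Mul(Add(-396, -275), Add(1, 11)) = Mul(-671, 12) = -8052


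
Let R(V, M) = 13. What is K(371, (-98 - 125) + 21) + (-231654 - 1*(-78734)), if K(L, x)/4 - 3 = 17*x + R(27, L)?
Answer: -166592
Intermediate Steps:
K(L, x) = 64 + 68*x (K(L, x) = 12 + 4*(17*x + 13) = 12 + 4*(13 + 17*x) = 12 + (52 + 68*x) = 64 + 68*x)
K(371, (-98 - 125) + 21) + (-231654 - 1*(-78734)) = (64 + 68*((-98 - 125) + 21)) + (-231654 - 1*(-78734)) = (64 + 68*(-223 + 21)) + (-231654 + 78734) = (64 + 68*(-202)) - 152920 = (64 - 13736) - 152920 = -13672 - 152920 = -166592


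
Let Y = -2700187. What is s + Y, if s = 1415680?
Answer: -1284507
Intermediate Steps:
s + Y = 1415680 - 2700187 = -1284507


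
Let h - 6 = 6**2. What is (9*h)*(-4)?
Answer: -1512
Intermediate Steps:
h = 42 (h = 6 + 6**2 = 6 + 36 = 42)
(9*h)*(-4) = (9*42)*(-4) = 378*(-4) = -1512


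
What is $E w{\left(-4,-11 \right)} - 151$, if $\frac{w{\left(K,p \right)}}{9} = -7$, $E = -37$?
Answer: $2180$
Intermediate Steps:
$w{\left(K,p \right)} = -63$ ($w{\left(K,p \right)} = 9 \left(-7\right) = -63$)
$E w{\left(-4,-11 \right)} - 151 = \left(-37\right) \left(-63\right) - 151 = 2331 - 151 = 2180$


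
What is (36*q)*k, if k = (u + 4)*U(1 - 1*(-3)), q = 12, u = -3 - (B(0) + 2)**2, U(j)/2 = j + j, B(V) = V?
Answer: -20736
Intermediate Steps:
U(j) = 4*j (U(j) = 2*(j + j) = 2*(2*j) = 4*j)
u = -7 (u = -3 - (0 + 2)**2 = -3 - 1*2**2 = -3 - 1*4 = -3 - 4 = -7)
k = -48 (k = (-7 + 4)*(4*(1 - 1*(-3))) = -12*(1 + 3) = -12*4 = -3*16 = -48)
(36*q)*k = (36*12)*(-48) = 432*(-48) = -20736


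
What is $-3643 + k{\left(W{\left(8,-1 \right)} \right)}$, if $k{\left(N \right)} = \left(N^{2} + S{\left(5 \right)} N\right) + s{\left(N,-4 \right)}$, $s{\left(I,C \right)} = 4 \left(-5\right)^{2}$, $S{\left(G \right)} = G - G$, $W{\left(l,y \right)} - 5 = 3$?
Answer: $-3479$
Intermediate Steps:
$W{\left(l,y \right)} = 8$ ($W{\left(l,y \right)} = 5 + 3 = 8$)
$S{\left(G \right)} = 0$
$s{\left(I,C \right)} = 100$ ($s{\left(I,C \right)} = 4 \cdot 25 = 100$)
$k{\left(N \right)} = 100 + N^{2}$ ($k{\left(N \right)} = \left(N^{2} + 0 N\right) + 100 = \left(N^{2} + 0\right) + 100 = N^{2} + 100 = 100 + N^{2}$)
$-3643 + k{\left(W{\left(8,-1 \right)} \right)} = -3643 + \left(100 + 8^{2}\right) = -3643 + \left(100 + 64\right) = -3643 + 164 = -3479$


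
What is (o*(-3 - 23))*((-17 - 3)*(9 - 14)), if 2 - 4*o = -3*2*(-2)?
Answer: 6500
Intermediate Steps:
o = -5/2 (o = ½ - (-3*2)*(-2)/4 = ½ - (-3)*(-2)/2 = ½ - ¼*12 = ½ - 3 = -5/2 ≈ -2.5000)
(o*(-3 - 23))*((-17 - 3)*(9 - 14)) = (-5*(-3 - 23)/2)*((-17 - 3)*(9 - 14)) = (-5/2*(-26))*(-20*(-5)) = 65*100 = 6500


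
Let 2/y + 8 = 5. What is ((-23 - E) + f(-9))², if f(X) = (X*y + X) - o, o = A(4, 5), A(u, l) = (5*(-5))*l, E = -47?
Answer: 21316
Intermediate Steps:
y = -⅔ (y = 2/(-8 + 5) = 2/(-3) = 2*(-⅓) = -⅔ ≈ -0.66667)
A(u, l) = -25*l
o = -125 (o = -25*5 = -125)
f(X) = 125 + X/3 (f(X) = (X*(-⅔) + X) - 1*(-125) = (-2*X/3 + X) + 125 = X/3 + 125 = 125 + X/3)
((-23 - E) + f(-9))² = ((-23 - 1*(-47)) + (125 + (⅓)*(-9)))² = ((-23 + 47) + (125 - 3))² = (24 + 122)² = 146² = 21316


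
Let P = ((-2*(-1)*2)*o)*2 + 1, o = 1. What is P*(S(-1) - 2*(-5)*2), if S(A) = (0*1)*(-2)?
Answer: 180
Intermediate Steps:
P = 9 (P = ((-2*(-1)*2)*1)*2 + 1 = ((2*2)*1)*2 + 1 = (4*1)*2 + 1 = 4*2 + 1 = 8 + 1 = 9)
S(A) = 0 (S(A) = 0*(-2) = 0)
P*(S(-1) - 2*(-5)*2) = 9*(0 - 2*(-5)*2) = 9*(0 + 10*2) = 9*(0 + 20) = 9*20 = 180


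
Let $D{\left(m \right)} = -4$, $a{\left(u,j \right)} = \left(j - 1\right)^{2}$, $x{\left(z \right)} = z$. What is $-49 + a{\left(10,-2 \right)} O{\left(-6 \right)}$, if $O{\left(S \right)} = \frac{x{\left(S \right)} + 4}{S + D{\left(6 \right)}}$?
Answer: $- \frac{236}{5} \approx -47.2$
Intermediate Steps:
$a{\left(u,j \right)} = \left(-1 + j\right)^{2}$
$O{\left(S \right)} = \frac{4 + S}{-4 + S}$ ($O{\left(S \right)} = \frac{S + 4}{S - 4} = \frac{4 + S}{-4 + S}$)
$-49 + a{\left(10,-2 \right)} O{\left(-6 \right)} = -49 + \left(-1 - 2\right)^{2} \frac{4 - 6}{-4 - 6} = -49 + \left(-3\right)^{2} \frac{1}{-10} \left(-2\right) = -49 + 9 \left(\left(- \frac{1}{10}\right) \left(-2\right)\right) = -49 + 9 \cdot \frac{1}{5} = -49 + \frac{9}{5} = - \frac{236}{5}$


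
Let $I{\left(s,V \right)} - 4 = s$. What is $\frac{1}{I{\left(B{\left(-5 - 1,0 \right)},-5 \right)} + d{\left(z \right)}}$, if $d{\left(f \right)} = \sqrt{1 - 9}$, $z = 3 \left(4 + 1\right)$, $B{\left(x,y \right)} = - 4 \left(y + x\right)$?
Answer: $\frac{7}{198} - \frac{i \sqrt{2}}{396} \approx 0.035354 - 0.0035712 i$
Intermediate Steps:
$B{\left(x,y \right)} = - 4 x - 4 y$ ($B{\left(x,y \right)} = - 4 \left(x + y\right) = - 4 x - 4 y$)
$z = 15$ ($z = 3 \cdot 5 = 15$)
$d{\left(f \right)} = 2 i \sqrt{2}$ ($d{\left(f \right)} = \sqrt{-8} = 2 i \sqrt{2}$)
$I{\left(s,V \right)} = 4 + s$
$\frac{1}{I{\left(B{\left(-5 - 1,0 \right)},-5 \right)} + d{\left(z \right)}} = \frac{1}{\left(4 - 4 \left(-5 - 1\right)\right) + 2 i \sqrt{2}} = \frac{1}{\left(4 + \left(\left(-4\right) \left(-6\right) + 0\right)\right) + 2 i \sqrt{2}} = \frac{1}{\left(4 + \left(24 + 0\right)\right) + 2 i \sqrt{2}} = \frac{1}{\left(4 + 24\right) + 2 i \sqrt{2}} = \frac{1}{28 + 2 i \sqrt{2}}$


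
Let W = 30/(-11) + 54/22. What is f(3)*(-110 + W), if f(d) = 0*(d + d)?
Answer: 0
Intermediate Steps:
f(d) = 0 (f(d) = 0*(2*d) = 0)
W = -3/11 (W = 30*(-1/11) + 54*(1/22) = -30/11 + 27/11 = -3/11 ≈ -0.27273)
f(3)*(-110 + W) = 0*(-110 - 3/11) = 0*(-1213/11) = 0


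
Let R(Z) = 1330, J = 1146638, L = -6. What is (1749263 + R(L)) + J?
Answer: 2897231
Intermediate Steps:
(1749263 + R(L)) + J = (1749263 + 1330) + 1146638 = 1750593 + 1146638 = 2897231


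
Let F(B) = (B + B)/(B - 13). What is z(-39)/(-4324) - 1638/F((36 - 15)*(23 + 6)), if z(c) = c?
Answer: -100505925/125396 ≈ -801.51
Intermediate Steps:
F(B) = 2*B/(-13 + B) (F(B) = (2*B)/(-13 + B) = 2*B/(-13 + B))
z(-39)/(-4324) - 1638/F((36 - 15)*(23 + 6)) = -39/(-4324) - 1638*(-13 + (36 - 15)*(23 + 6))/(2*(23 + 6)*(36 - 15)) = -39*(-1/4324) - 1638/(2*(21*29)/(-13 + 21*29)) = 39/4324 - 1638/(2*609/(-13 + 609)) = 39/4324 - 1638/(2*609/596) = 39/4324 - 1638/(2*609*(1/596)) = 39/4324 - 1638/609/298 = 39/4324 - 1638*298/609 = 39/4324 - 23244/29 = -100505925/125396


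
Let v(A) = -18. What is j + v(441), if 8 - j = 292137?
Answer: -292147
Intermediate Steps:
j = -292129 (j = 8 - 1*292137 = 8 - 292137 = -292129)
j + v(441) = -292129 - 18 = -292147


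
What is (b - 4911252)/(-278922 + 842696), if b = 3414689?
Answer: -1496563/563774 ≈ -2.6545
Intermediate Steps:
(b - 4911252)/(-278922 + 842696) = (3414689 - 4911252)/(-278922 + 842696) = -1496563/563774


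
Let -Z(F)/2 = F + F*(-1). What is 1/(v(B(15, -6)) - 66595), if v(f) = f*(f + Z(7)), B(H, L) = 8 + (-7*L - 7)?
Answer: -1/64746 ≈ -1.5445e-5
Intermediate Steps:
Z(F) = 0 (Z(F) = -2*(F + F*(-1)) = -2*(F - F) = -2*0 = 0)
B(H, L) = 1 - 7*L (B(H, L) = 8 + (-7 - 7*L) = 1 - 7*L)
v(f) = f² (v(f) = f*(f + 0) = f*f = f²)
1/(v(B(15, -6)) - 66595) = 1/((1 - 7*(-6))² - 66595) = 1/((1 + 42)² - 66595) = 1/(43² - 66595) = 1/(1849 - 66595) = 1/(-64746) = -1/64746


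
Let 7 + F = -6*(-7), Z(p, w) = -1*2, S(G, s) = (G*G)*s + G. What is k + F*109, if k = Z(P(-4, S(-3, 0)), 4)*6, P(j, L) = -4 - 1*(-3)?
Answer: 3803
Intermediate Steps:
S(G, s) = G + s*G**2 (S(G, s) = G**2*s + G = s*G**2 + G = G + s*G**2)
P(j, L) = -1 (P(j, L) = -4 + 3 = -1)
Z(p, w) = -2
F = 35 (F = -7 - 6*(-7) = -7 + 42 = 35)
k = -12 (k = -2*6 = -12)
k + F*109 = -12 + 35*109 = -12 + 3815 = 3803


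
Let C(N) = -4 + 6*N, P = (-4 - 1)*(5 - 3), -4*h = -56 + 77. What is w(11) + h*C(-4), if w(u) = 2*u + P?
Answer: 159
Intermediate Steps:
h = -21/4 (h = -(-56 + 77)/4 = -¼*21 = -21/4 ≈ -5.2500)
P = -10 (P = -5*2 = -10)
w(u) = -10 + 2*u (w(u) = 2*u - 10 = -10 + 2*u)
w(11) + h*C(-4) = (-10 + 2*11) - 21*(-4 + 6*(-4))/4 = (-10 + 22) - 21*(-4 - 24)/4 = 12 - 21/4*(-28) = 12 + 147 = 159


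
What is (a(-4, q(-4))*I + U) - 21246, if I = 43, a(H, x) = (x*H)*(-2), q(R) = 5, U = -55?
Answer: -19581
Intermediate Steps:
a(H, x) = -2*H*x (a(H, x) = (H*x)*(-2) = -2*H*x)
(a(-4, q(-4))*I + U) - 21246 = (-2*(-4)*5*43 - 55) - 21246 = (40*43 - 55) - 21246 = (1720 - 55) - 21246 = 1665 - 21246 = -19581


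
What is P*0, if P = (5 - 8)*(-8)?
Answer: 0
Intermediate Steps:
P = 24 (P = -3*(-8) = 24)
P*0 = 24*0 = 0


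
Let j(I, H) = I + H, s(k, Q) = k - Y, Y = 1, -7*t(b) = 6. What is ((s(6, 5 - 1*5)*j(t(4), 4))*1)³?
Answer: 1331000/343 ≈ 3880.5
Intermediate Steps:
t(b) = -6/7 (t(b) = -⅐*6 = -6/7)
s(k, Q) = -1 + k (s(k, Q) = k - 1*1 = k - 1 = -1 + k)
j(I, H) = H + I
((s(6, 5 - 1*5)*j(t(4), 4))*1)³ = (((-1 + 6)*(4 - 6/7))*1)³ = ((5*(22/7))*1)³ = ((110/7)*1)³ = (110/7)³ = 1331000/343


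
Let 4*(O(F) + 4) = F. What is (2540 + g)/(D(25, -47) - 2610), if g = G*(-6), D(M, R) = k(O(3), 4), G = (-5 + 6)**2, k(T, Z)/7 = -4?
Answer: -1267/1319 ≈ -0.96058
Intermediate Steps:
O(F) = -4 + F/4
k(T, Z) = -28 (k(T, Z) = 7*(-4) = -28)
G = 1 (G = 1**2 = 1)
D(M, R) = -28
g = -6 (g = 1*(-6) = -6)
(2540 + g)/(D(25, -47) - 2610) = (2540 - 6)/(-28 - 2610) = 2534/(-2638) = 2534*(-1/2638) = -1267/1319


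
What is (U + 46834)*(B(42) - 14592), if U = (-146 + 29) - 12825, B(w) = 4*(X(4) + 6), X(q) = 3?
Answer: -493331952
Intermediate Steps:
B(w) = 36 (B(w) = 4*(3 + 6) = 4*9 = 36)
U = -12942 (U = -117 - 12825 = -12942)
(U + 46834)*(B(42) - 14592) = (-12942 + 46834)*(36 - 14592) = 33892*(-14556) = -493331952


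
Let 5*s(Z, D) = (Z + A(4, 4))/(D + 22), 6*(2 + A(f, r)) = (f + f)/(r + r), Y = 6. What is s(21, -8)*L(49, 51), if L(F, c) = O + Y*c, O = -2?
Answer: 1748/21 ≈ 83.238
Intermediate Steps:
A(f, r) = -2 + f/(6*r) (A(f, r) = -2 + ((f + f)/(r + r))/6 = -2 + ((2*f)/((2*r)))/6 = -2 + ((2*f)*(1/(2*r)))/6 = -2 + (f/r)/6 = -2 + f/(6*r))
L(F, c) = -2 + 6*c
s(Z, D) = (-11/6 + Z)/(5*(22 + D)) (s(Z, D) = ((Z + (-2 + (1/6)*4/4))/(D + 22))/5 = ((Z + (-2 + (1/6)*4*(1/4)))/(22 + D))/5 = ((Z + (-2 + 1/6))/(22 + D))/5 = ((Z - 11/6)/(22 + D))/5 = ((-11/6 + Z)/(22 + D))/5 = (-11/6 + Z)/(5*(22 + D)))
s(21, -8)*L(49, 51) = ((-11 + 6*21)/(30*(22 - 8)))*(-2 + 6*51) = ((1/30)*(-11 + 126)/14)*(-2 + 306) = ((1/30)*(1/14)*115)*304 = (23/84)*304 = 1748/21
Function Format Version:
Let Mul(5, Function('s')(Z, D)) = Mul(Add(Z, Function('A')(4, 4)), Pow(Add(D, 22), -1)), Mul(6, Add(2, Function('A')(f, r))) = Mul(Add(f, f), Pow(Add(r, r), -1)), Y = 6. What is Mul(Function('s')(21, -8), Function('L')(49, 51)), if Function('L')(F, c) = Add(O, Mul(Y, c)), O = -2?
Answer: Rational(1748, 21) ≈ 83.238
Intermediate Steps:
Function('A')(f, r) = Add(-2, Mul(Rational(1, 6), f, Pow(r, -1))) (Function('A')(f, r) = Add(-2, Mul(Rational(1, 6), Mul(Add(f, f), Pow(Add(r, r), -1)))) = Add(-2, Mul(Rational(1, 6), Mul(Mul(2, f), Pow(Mul(2, r), -1)))) = Add(-2, Mul(Rational(1, 6), Mul(Mul(2, f), Mul(Rational(1, 2), Pow(r, -1))))) = Add(-2, Mul(Rational(1, 6), Mul(f, Pow(r, -1)))) = Add(-2, Mul(Rational(1, 6), f, Pow(r, -1))))
Function('L')(F, c) = Add(-2, Mul(6, c))
Function('s')(Z, D) = Mul(Rational(1, 5), Pow(Add(22, D), -1), Add(Rational(-11, 6), Z)) (Function('s')(Z, D) = Mul(Rational(1, 5), Mul(Add(Z, Add(-2, Mul(Rational(1, 6), 4, Pow(4, -1)))), Pow(Add(D, 22), -1))) = Mul(Rational(1, 5), Mul(Add(Z, Add(-2, Mul(Rational(1, 6), 4, Rational(1, 4)))), Pow(Add(22, D), -1))) = Mul(Rational(1, 5), Mul(Add(Z, Add(-2, Rational(1, 6))), Pow(Add(22, D), -1))) = Mul(Rational(1, 5), Mul(Add(Z, Rational(-11, 6)), Pow(Add(22, D), -1))) = Mul(Rational(1, 5), Mul(Add(Rational(-11, 6), Z), Pow(Add(22, D), -1))) = Mul(Rational(1, 5), Mul(Pow(Add(22, D), -1), Add(Rational(-11, 6), Z))) = Mul(Rational(1, 5), Pow(Add(22, D), -1), Add(Rational(-11, 6), Z)))
Mul(Function('s')(21, -8), Function('L')(49, 51)) = Mul(Mul(Rational(1, 30), Pow(Add(22, -8), -1), Add(-11, Mul(6, 21))), Add(-2, Mul(6, 51))) = Mul(Mul(Rational(1, 30), Pow(14, -1), Add(-11, 126)), Add(-2, 306)) = Mul(Mul(Rational(1, 30), Rational(1, 14), 115), 304) = Mul(Rational(23, 84), 304) = Rational(1748, 21)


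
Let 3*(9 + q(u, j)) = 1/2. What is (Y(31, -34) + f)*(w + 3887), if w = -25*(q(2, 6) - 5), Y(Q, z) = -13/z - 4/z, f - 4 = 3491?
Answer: 177550427/12 ≈ 1.4796e+7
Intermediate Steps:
f = 3495 (f = 4 + 3491 = 3495)
q(u, j) = -53/6 (q(u, j) = -9 + (⅓)/2 = -9 + (⅓)*(½) = -9 + ⅙ = -53/6)
Y(Q, z) = -17/z
w = 2075/6 (w = -25*(-53/6 - 5) = -25*(-83/6) = 2075/6 ≈ 345.83)
(Y(31, -34) + f)*(w + 3887) = (-17/(-34) + 3495)*(2075/6 + 3887) = (-17*(-1/34) + 3495)*(25397/6) = (½ + 3495)*(25397/6) = (6991/2)*(25397/6) = 177550427/12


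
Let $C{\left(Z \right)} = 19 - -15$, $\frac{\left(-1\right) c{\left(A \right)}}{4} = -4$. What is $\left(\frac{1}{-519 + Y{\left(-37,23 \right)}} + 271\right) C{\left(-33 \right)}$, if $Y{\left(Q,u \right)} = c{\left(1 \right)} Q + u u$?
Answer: $\frac{2681257}{291} \approx 9213.9$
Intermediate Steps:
$c{\left(A \right)} = 16$ ($c{\left(A \right)} = \left(-4\right) \left(-4\right) = 16$)
$C{\left(Z \right)} = 34$ ($C{\left(Z \right)} = 19 + 15 = 34$)
$Y{\left(Q,u \right)} = u^{2} + 16 Q$ ($Y{\left(Q,u \right)} = 16 Q + u u = 16 Q + u^{2} = u^{2} + 16 Q$)
$\left(\frac{1}{-519 + Y{\left(-37,23 \right)}} + 271\right) C{\left(-33 \right)} = \left(\frac{1}{-519 + \left(23^{2} + 16 \left(-37\right)\right)} + 271\right) 34 = \left(\frac{1}{-519 + \left(529 - 592\right)} + 271\right) 34 = \left(\frac{1}{-519 - 63} + 271\right) 34 = \left(\frac{1}{-582} + 271\right) 34 = \left(- \frac{1}{582} + 271\right) 34 = \frac{157721}{582} \cdot 34 = \frac{2681257}{291}$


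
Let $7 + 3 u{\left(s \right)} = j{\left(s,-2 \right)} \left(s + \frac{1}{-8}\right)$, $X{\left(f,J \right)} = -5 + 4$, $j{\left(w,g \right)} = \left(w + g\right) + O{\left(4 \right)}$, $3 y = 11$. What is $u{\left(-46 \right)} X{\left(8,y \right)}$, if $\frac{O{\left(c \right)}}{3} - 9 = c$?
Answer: $- \frac{3265}{24} \approx -136.04$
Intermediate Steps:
$y = \frac{11}{3}$ ($y = \frac{1}{3} \cdot 11 = \frac{11}{3} \approx 3.6667$)
$O{\left(c \right)} = 27 + 3 c$
$j{\left(w,g \right)} = 39 + g + w$ ($j{\left(w,g \right)} = \left(w + g\right) + \left(27 + 3 \cdot 4\right) = \left(g + w\right) + \left(27 + 12\right) = \left(g + w\right) + 39 = 39 + g + w$)
$X{\left(f,J \right)} = -1$
$u{\left(s \right)} = - \frac{7}{3} + \frac{\left(37 + s\right) \left(- \frac{1}{8} + s\right)}{3}$ ($u{\left(s \right)} = - \frac{7}{3} + \frac{\left(39 - 2 + s\right) \left(s + \frac{1}{-8}\right)}{3} = - \frac{7}{3} + \frac{\left(37 + s\right) \left(s - \frac{1}{8}\right)}{3} = - \frac{7}{3} + \frac{\left(37 + s\right) \left(- \frac{1}{8} + s\right)}{3}$)
$u{\left(-46 \right)} X{\left(8,y \right)} = \left(- \frac{31}{8} - - \frac{23}{12} + \frac{1}{3} \left(-46\right) \left(37 - 46\right)\right) \left(-1\right) = \left(- \frac{31}{8} + \frac{23}{12} + \frac{1}{3} \left(-46\right) \left(-9\right)\right) \left(-1\right) = \left(- \frac{31}{8} + \frac{23}{12} + 138\right) \left(-1\right) = \frac{3265}{24} \left(-1\right) = - \frac{3265}{24}$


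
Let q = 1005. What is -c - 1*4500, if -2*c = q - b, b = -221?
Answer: -3887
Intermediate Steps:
c = -613 (c = -(1005 - 1*(-221))/2 = -(1005 + 221)/2 = -1/2*1226 = -613)
-c - 1*4500 = -1*(-613) - 1*4500 = 613 - 4500 = -3887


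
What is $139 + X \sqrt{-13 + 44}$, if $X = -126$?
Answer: $139 - 126 \sqrt{31} \approx -562.54$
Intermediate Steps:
$139 + X \sqrt{-13 + 44} = 139 - 126 \sqrt{-13 + 44} = 139 - 126 \sqrt{31}$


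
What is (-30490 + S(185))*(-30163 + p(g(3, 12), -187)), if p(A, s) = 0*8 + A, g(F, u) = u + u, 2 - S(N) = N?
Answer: 924453547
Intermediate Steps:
S(N) = 2 - N
g(F, u) = 2*u
p(A, s) = A (p(A, s) = 0 + A = A)
(-30490 + S(185))*(-30163 + p(g(3, 12), -187)) = (-30490 + (2 - 1*185))*(-30163 + 2*12) = (-30490 + (2 - 185))*(-30163 + 24) = (-30490 - 183)*(-30139) = -30673*(-30139) = 924453547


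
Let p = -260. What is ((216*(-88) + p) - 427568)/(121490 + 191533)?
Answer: -446836/313023 ≈ -1.4275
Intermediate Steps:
((216*(-88) + p) - 427568)/(121490 + 191533) = ((216*(-88) - 260) - 427568)/(121490 + 191533) = ((-19008 - 260) - 427568)/313023 = (-19268 - 427568)*(1/313023) = -446836*1/313023 = -446836/313023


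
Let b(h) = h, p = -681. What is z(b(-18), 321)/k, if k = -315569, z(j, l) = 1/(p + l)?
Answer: 1/113604840 ≈ 8.8024e-9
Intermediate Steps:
z(j, l) = 1/(-681 + l)
z(b(-18), 321)/k = 1/((-681 + 321)*(-315569)) = -1/315569/(-360) = -1/360*(-1/315569) = 1/113604840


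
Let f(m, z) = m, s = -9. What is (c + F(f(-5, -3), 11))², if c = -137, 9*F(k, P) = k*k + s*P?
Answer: 1708249/81 ≈ 21090.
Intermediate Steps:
F(k, P) = -P + k²/9 (F(k, P) = (k*k - 9*P)/9 = (k² - 9*P)/9 = -P + k²/9)
(c + F(f(-5, -3), 11))² = (-137 + (-1*11 + (⅑)*(-5)²))² = (-137 + (-11 + (⅑)*25))² = (-137 + (-11 + 25/9))² = (-137 - 74/9)² = (-1307/9)² = 1708249/81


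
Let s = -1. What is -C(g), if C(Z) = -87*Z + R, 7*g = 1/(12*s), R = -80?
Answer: 2211/28 ≈ 78.964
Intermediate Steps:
g = -1/84 (g = 1/(7*((12*(-1)))) = (1/7)/(-12) = (1/7)*(-1/12) = -1/84 ≈ -0.011905)
C(Z) = -80 - 87*Z (C(Z) = -87*Z - 80 = -80 - 87*Z)
-C(g) = -(-80 - 87*(-1/84)) = -(-80 + 29/28) = -1*(-2211/28) = 2211/28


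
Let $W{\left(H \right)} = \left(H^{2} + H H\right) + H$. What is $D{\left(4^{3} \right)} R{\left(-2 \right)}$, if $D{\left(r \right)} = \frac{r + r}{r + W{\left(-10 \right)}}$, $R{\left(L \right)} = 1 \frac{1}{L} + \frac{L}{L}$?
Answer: $\frac{32}{127} \approx 0.25197$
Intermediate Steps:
$W{\left(H \right)} = H + 2 H^{2}$ ($W{\left(H \right)} = \left(H^{2} + H^{2}\right) + H = 2 H^{2} + H = H + 2 H^{2}$)
$R{\left(L \right)} = 1 + \frac{1}{L}$ ($R{\left(L \right)} = \frac{1}{L} + 1 = 1 + \frac{1}{L}$)
$D{\left(r \right)} = \frac{2 r}{190 + r}$ ($D{\left(r \right)} = \frac{r + r}{r - 10 \left(1 + 2 \left(-10\right)\right)} = \frac{2 r}{r - 10 \left(1 - 20\right)} = \frac{2 r}{r - -190} = \frac{2 r}{r + 190} = \frac{2 r}{190 + r}$)
$D{\left(4^{3} \right)} R{\left(-2 \right)} = \frac{2 \cdot 4^{3}}{190 + 4^{3}} \frac{1 - 2}{-2} = 2 \cdot 64 \frac{1}{190 + 64} \left(\left(- \frac{1}{2}\right) \left(-1\right)\right) = 2 \cdot 64 \cdot \frac{1}{254} \cdot \frac{1}{2} = \frac{64}{127} \cdot \frac{1}{2} = \frac{32}{127}$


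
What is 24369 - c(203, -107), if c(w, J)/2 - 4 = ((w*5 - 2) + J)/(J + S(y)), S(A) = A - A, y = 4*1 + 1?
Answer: 2608439/107 ≈ 24378.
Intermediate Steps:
y = 5 (y = 4 + 1 = 5)
S(A) = 0
c(w, J) = 8 + 2*(-2 + J + 5*w)/J (c(w, J) = 8 + 2*(((w*5 - 2) + J)/(J + 0)) = 8 + 2*(((5*w - 2) + J)/J) = 8 + 2*(((-2 + 5*w) + J)/J) = 8 + 2*((-2 + J + 5*w)/J) = 8 + 2*(-2 + J + 5*w)/J)
24369 - c(203, -107) = 24369 - 2*(-2 + 5*(-107) + 5*203)/(-107) = 24369 - 2*(-1)*(-2 - 535 + 1015)/107 = 24369 - 2*(-1)*478/107 = 24369 - 1*(-956/107) = 24369 + 956/107 = 2608439/107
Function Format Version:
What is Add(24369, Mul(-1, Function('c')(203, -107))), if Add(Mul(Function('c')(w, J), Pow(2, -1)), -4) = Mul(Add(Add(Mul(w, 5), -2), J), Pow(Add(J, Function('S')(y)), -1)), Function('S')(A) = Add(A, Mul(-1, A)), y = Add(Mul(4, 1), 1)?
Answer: Rational(2608439, 107) ≈ 24378.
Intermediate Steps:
y = 5 (y = Add(4, 1) = 5)
Function('S')(A) = 0
Function('c')(w, J) = Add(8, Mul(2, Pow(J, -1), Add(-2, J, Mul(5, w)))) (Function('c')(w, J) = Add(8, Mul(2, Mul(Add(Add(Mul(w, 5), -2), J), Pow(Add(J, 0), -1)))) = Add(8, Mul(2, Mul(Add(Add(Mul(5, w), -2), J), Pow(J, -1)))) = Add(8, Mul(2, Mul(Add(Add(-2, Mul(5, w)), J), Pow(J, -1)))) = Add(8, Mul(2, Mul(Add(-2, J, Mul(5, w)), Pow(J, -1)))) = Add(8, Mul(2, Mul(Pow(J, -1), Add(-2, J, Mul(5, w))))) = Add(8, Mul(2, Pow(J, -1), Add(-2, J, Mul(5, w)))))
Add(24369, Mul(-1, Function('c')(203, -107))) = Add(24369, Mul(-1, Mul(2, Pow(-107, -1), Add(-2, Mul(5, -107), Mul(5, 203))))) = Add(24369, Mul(-1, Mul(2, Rational(-1, 107), Add(-2, -535, 1015)))) = Add(24369, Mul(-1, Mul(2, Rational(-1, 107), 478))) = Add(24369, Mul(-1, Rational(-956, 107))) = Add(24369, Rational(956, 107)) = Rational(2608439, 107)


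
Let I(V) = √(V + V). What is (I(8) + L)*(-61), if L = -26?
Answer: 1342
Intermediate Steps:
I(V) = √2*√V (I(V) = √(2*V) = √2*√V)
(I(8) + L)*(-61) = (√2*√8 - 26)*(-61) = (√2*(2*√2) - 26)*(-61) = (4 - 26)*(-61) = -22*(-61) = 1342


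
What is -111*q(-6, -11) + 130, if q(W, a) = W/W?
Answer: 19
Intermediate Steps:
q(W, a) = 1
-111*q(-6, -11) + 130 = -111*1 + 130 = -111 + 130 = 19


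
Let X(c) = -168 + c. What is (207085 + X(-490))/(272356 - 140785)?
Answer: 68809/43857 ≈ 1.5689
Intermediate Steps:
(207085 + X(-490))/(272356 - 140785) = (207085 + (-168 - 490))/(272356 - 140785) = (207085 - 658)/131571 = 206427*(1/131571) = 68809/43857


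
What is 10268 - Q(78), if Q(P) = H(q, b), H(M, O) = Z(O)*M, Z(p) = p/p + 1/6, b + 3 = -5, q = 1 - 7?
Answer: 10275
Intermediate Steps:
q = -6
b = -8 (b = -3 - 5 = -8)
Z(p) = 7/6 (Z(p) = 1 + 1*(⅙) = 1 + ⅙ = 7/6)
H(M, O) = 7*M/6
Q(P) = -7 (Q(P) = (7/6)*(-6) = -7)
10268 - Q(78) = 10268 - 1*(-7) = 10268 + 7 = 10275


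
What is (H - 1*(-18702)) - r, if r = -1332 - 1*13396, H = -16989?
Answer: 16441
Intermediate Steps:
r = -14728 (r = -1332 - 13396 = -14728)
(H - 1*(-18702)) - r = (-16989 - 1*(-18702)) - 1*(-14728) = (-16989 + 18702) + 14728 = 1713 + 14728 = 16441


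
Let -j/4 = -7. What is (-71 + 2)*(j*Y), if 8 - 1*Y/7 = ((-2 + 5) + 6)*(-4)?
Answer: -595056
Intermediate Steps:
j = 28 (j = -4*(-7) = 28)
Y = 308 (Y = 56 - 7*((-2 + 5) + 6)*(-4) = 56 - 7*(3 + 6)*(-4) = 56 - 63*(-4) = 56 - 7*(-36) = 56 + 252 = 308)
(-71 + 2)*(j*Y) = (-71 + 2)*(28*308) = -69*8624 = -595056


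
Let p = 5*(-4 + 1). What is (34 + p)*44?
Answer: 836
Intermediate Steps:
p = -15 (p = 5*(-3) = -15)
(34 + p)*44 = (34 - 15)*44 = 19*44 = 836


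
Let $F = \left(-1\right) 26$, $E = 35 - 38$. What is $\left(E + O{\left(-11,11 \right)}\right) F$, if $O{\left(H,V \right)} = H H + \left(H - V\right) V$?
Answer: $3224$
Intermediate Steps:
$E = -3$ ($E = 35 - 38 = -3$)
$O{\left(H,V \right)} = H^{2} + V \left(H - V\right)$
$F = -26$
$\left(E + O{\left(-11,11 \right)}\right) F = \left(-3 - \left(242 - 121\right)\right) \left(-26\right) = \left(-3 - 121\right) \left(-26\right) = \left(-124\right) \left(-26\right) = 3224$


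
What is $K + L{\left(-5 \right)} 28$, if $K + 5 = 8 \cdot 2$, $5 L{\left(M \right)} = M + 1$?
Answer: $- \frac{57}{5} \approx -11.4$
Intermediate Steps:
$L{\left(M \right)} = \frac{1}{5} + \frac{M}{5}$ ($L{\left(M \right)} = \frac{M + 1}{5} = \frac{1 + M}{5} = \frac{1}{5} + \frac{M}{5}$)
$K = 11$ ($K = -5 + 8 \cdot 2 = -5 + 16 = 11$)
$K + L{\left(-5 \right)} 28 = 11 + \left(\frac{1}{5} + \frac{1}{5} \left(-5\right)\right) 28 = 11 + \left(\frac{1}{5} - 1\right) 28 = 11 - \frac{112}{5} = - \frac{57}{5}$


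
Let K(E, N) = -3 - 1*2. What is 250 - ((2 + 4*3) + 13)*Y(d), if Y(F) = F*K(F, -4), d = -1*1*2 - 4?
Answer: -560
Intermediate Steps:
d = -6 (d = -1*2 - 4 = -2 - 4 = -6)
K(E, N) = -5 (K(E, N) = -3 - 2 = -5)
Y(F) = -5*F (Y(F) = F*(-5) = -5*F)
250 - ((2 + 4*3) + 13)*Y(d) = 250 - ((2 + 4*3) + 13)*(-5*(-6)) = 250 - ((2 + 12) + 13)*30 = 250 - (14 + 13)*30 = 250 - 27*30 = 250 - 1*810 = 250 - 810 = -560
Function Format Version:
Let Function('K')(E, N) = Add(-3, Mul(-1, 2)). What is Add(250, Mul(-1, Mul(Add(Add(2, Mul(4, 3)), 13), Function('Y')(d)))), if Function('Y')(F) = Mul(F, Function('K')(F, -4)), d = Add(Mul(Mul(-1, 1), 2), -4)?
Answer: -560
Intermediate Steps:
d = -6 (d = Add(Mul(-1, 2), -4) = Add(-2, -4) = -6)
Function('K')(E, N) = -5 (Function('K')(E, N) = Add(-3, -2) = -5)
Function('Y')(F) = Mul(-5, F) (Function('Y')(F) = Mul(F, -5) = Mul(-5, F))
Add(250, Mul(-1, Mul(Add(Add(2, Mul(4, 3)), 13), Function('Y')(d)))) = Add(250, Mul(-1, Mul(Add(Add(2, Mul(4, 3)), 13), Mul(-5, -6)))) = Add(250, Mul(-1, Mul(Add(Add(2, 12), 13), 30))) = Add(250, Mul(-1, Mul(Add(14, 13), 30))) = Add(250, Mul(-1, Mul(27, 30))) = Add(250, Mul(-1, 810)) = Add(250, -810) = -560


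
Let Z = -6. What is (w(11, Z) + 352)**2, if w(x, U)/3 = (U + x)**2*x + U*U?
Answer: 1651225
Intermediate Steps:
w(x, U) = 3*U**2 + 3*x*(U + x)**2 (w(x, U) = 3*((U + x)**2*x + U*U) = 3*(x*(U + x)**2 + U**2) = 3*(U**2 + x*(U + x)**2) = 3*U**2 + 3*x*(U + x)**2)
(w(11, Z) + 352)**2 = ((3*(-6)**2 + 3*11*(-6 + 11)**2) + 352)**2 = ((3*36 + 3*11*5**2) + 352)**2 = ((108 + 3*11*25) + 352)**2 = ((108 + 825) + 352)**2 = (933 + 352)**2 = 1285**2 = 1651225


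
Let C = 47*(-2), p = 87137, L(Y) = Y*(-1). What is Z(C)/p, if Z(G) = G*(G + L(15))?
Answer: 10246/87137 ≈ 0.11758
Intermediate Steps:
L(Y) = -Y
C = -94
Z(G) = G*(-15 + G) (Z(G) = G*(G - 1*15) = G*(G - 15) = G*(-15 + G))
Z(C)/p = -94*(-15 - 94)/87137 = -94*(-109)*(1/87137) = 10246*(1/87137) = 10246/87137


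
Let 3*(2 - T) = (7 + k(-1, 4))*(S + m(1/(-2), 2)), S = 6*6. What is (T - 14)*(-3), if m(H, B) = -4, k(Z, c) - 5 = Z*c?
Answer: 292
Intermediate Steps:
k(Z, c) = 5 + Z*c
S = 36
T = -250/3 (T = 2 - (7 + (5 - 1*4))*(36 - 4)/3 = 2 - (7 + (5 - 4))*32/3 = 2 - (7 + 1)*32/3 = 2 - 8*32/3 = 2 - ⅓*256 = 2 - 256/3 = -250/3 ≈ -83.333)
(T - 14)*(-3) = (-250/3 - 14)*(-3) = -292/3*(-3) = 292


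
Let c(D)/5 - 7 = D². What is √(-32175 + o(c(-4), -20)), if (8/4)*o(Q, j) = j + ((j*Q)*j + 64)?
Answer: 9*I*√113 ≈ 95.671*I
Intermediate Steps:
c(D) = 35 + 5*D²
o(Q, j) = 32 + j/2 + Q*j²/2 (o(Q, j) = (j + ((j*Q)*j + 64))/2 = (j + ((Q*j)*j + 64))/2 = (j + (Q*j² + 64))/2 = (j + (64 + Q*j²))/2 = (64 + j + Q*j²)/2 = 32 + j/2 + Q*j²/2)
√(-32175 + o(c(-4), -20)) = √(-32175 + (32 + (½)*(-20) + (½)*(35 + 5*(-4)²)*(-20)²)) = √(-32175 + (32 - 10 + (½)*(35 + 5*16)*400)) = √(-32175 + (32 - 10 + (½)*(35 + 80)*400)) = √(-32175 + (32 - 10 + (½)*115*400)) = √(-32175 + (32 - 10 + 23000)) = √(-32175 + 23022) = √(-9153) = 9*I*√113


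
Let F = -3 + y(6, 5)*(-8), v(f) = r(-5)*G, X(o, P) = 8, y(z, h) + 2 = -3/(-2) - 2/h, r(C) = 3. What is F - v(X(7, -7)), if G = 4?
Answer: -39/5 ≈ -7.8000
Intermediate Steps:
y(z, h) = -½ - 2/h (y(z, h) = -2 + (-3/(-2) - 2/h) = -2 + (-3*(-½) - 2/h) = -2 + (3/2 - 2/h) = -½ - 2/h)
v(f) = 12 (v(f) = 3*4 = 12)
F = 21/5 (F = -3 + ((½)*(-4 - 1*5)/5)*(-8) = -3 + ((½)*(⅕)*(-4 - 5))*(-8) = -3 + ((½)*(⅕)*(-9))*(-8) = -3 - 9/10*(-8) = -3 + 36/5 = 21/5 ≈ 4.2000)
F - v(X(7, -7)) = 21/5 - 1*12 = 21/5 - 12 = -39/5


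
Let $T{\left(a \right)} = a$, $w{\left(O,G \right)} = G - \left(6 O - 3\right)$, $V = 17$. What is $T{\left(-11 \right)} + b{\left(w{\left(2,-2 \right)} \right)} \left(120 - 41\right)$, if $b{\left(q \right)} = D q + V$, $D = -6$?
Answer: $6546$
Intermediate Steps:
$w{\left(O,G \right)} = 3 + G - 6 O$ ($w{\left(O,G \right)} = G - \left(-3 + 6 O\right) = 3 + G - 6 O$)
$b{\left(q \right)} = 17 - 6 q$ ($b{\left(q \right)} = - 6 q + 17 = 17 - 6 q$)
$T{\left(-11 \right)} + b{\left(w{\left(2,-2 \right)} \right)} \left(120 - 41\right) = -11 + \left(17 - 6 \left(3 - 2 - 12\right)\right) \left(120 - 41\right) = -11 + \left(17 - -66\right) 79 = -11 + \left(17 + 66\right) 79 = -11 + 83 \cdot 79 = -11 + 6557 = 6546$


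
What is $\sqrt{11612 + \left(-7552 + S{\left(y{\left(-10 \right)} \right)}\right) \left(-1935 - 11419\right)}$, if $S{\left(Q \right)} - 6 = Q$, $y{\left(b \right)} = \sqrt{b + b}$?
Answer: $2 \sqrt{25195224 - 6677 i \sqrt{5}} \approx 10039.0 - 2.9745 i$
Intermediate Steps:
$y{\left(b \right)} = \sqrt{2} \sqrt{b}$ ($y{\left(b \right)} = \sqrt{2 b} = \sqrt{2} \sqrt{b}$)
$S{\left(Q \right)} = 6 + Q$
$\sqrt{11612 + \left(-7552 + S{\left(y{\left(-10 \right)} \right)}\right) \left(-1935 - 11419\right)} = \sqrt{11612 + \left(-7552 + \left(6 + \sqrt{2} \sqrt{-10}\right)\right) \left(-1935 - 11419\right)} = \sqrt{11612 + \left(-7552 + \left(6 + \sqrt{2} i \sqrt{10}\right)\right) \left(-13354\right)} = \sqrt{11612 + \left(-7552 + \left(6 + 2 i \sqrt{5}\right)\right) \left(-13354\right)} = \sqrt{11612 + \left(-7546 + 2 i \sqrt{5}\right) \left(-13354\right)} = \sqrt{11612 + \left(100769284 - 26708 i \sqrt{5}\right)} = \sqrt{100780896 - 26708 i \sqrt{5}}$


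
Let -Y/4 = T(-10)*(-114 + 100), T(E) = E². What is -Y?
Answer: -5600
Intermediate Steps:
Y = 5600 (Y = -4*(-10)²*(-114 + 100) = -400*(-14) = -4*(-1400) = 5600)
-Y = -1*5600 = -5600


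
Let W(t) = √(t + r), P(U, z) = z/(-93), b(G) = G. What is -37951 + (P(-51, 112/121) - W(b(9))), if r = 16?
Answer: -427118980/11253 ≈ -37956.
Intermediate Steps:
P(U, z) = -z/93 (P(U, z) = z*(-1/93) = -z/93)
W(t) = √(16 + t) (W(t) = √(t + 16) = √(16 + t))
-37951 + (P(-51, 112/121) - W(b(9))) = -37951 + (-112/(93*121) - √(16 + 9)) = -37951 + (-112/(93*121) - √25) = -37951 + (-1/93*112/121 - 1*5) = -37951 + (-112/11253 - 5) = -37951 - 56377/11253 = -427118980/11253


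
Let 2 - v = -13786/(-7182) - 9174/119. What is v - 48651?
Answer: -423612346/8721 ≈ -48574.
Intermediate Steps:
v = 673025/8721 (v = 2 - (-13786/(-7182) - 9174/119) = 2 - (-13786*(-1/7182) - 9174*1/119) = 2 - (6893/3591 - 9174/119) = 2 - 1*(-655583/8721) = 2 + 655583/8721 = 673025/8721 ≈ 77.173)
v - 48651 = 673025/8721 - 48651 = -423612346/8721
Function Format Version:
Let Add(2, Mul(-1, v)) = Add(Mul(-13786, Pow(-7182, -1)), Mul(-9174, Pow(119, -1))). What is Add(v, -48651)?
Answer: Rational(-423612346, 8721) ≈ -48574.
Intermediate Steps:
v = Rational(673025, 8721) (v = Add(2, Mul(-1, Add(Mul(-13786, Pow(-7182, -1)), Mul(-9174, Pow(119, -1))))) = Add(2, Mul(-1, Add(Mul(-13786, Rational(-1, 7182)), Mul(-9174, Rational(1, 119))))) = Add(2, Mul(-1, Add(Rational(6893, 3591), Rational(-9174, 119)))) = Add(2, Mul(-1, Rational(-655583, 8721))) = Add(2, Rational(655583, 8721)) = Rational(673025, 8721) ≈ 77.173)
Add(v, -48651) = Add(Rational(673025, 8721), -48651) = Rational(-423612346, 8721)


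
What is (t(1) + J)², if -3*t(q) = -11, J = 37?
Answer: 14884/9 ≈ 1653.8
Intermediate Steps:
t(q) = 11/3 (t(q) = -⅓*(-11) = 11/3)
(t(1) + J)² = (11/3 + 37)² = (122/3)² = 14884/9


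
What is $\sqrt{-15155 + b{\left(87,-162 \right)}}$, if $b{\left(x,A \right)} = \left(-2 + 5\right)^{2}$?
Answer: $i \sqrt{15146} \approx 123.07 i$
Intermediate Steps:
$b{\left(x,A \right)} = 9$ ($b{\left(x,A \right)} = 3^{2} = 9$)
$\sqrt{-15155 + b{\left(87,-162 \right)}} = \sqrt{-15155 + 9} = \sqrt{-15146} = i \sqrt{15146}$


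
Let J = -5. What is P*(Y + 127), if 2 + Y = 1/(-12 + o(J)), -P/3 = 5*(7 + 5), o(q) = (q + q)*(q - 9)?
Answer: -720045/32 ≈ -22501.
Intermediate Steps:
o(q) = 2*q*(-9 + q) (o(q) = (2*q)*(-9 + q) = 2*q*(-9 + q))
P = -180 (P = -15*(7 + 5) = -15*12 = -3*60 = -180)
Y = -255/128 (Y = -2 + 1/(-12 + 2*(-5)*(-9 - 5)) = -2 + 1/(-12 + 2*(-5)*(-14)) = -2 + 1/(-12 + 140) = -2 + 1/128 = -255/128 ≈ -1.9922)
P*(Y + 127) = -180*(-255/128 + 127) = -180*16001/128 = -720045/32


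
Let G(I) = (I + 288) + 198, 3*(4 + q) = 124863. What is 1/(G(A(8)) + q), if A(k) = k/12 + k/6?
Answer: 1/42105 ≈ 2.3750e-5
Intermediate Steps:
q = 41617 (q = -4 + (⅓)*124863 = -4 + 41621 = 41617)
A(k) = k/4 (A(k) = k*(1/12) + k*(⅙) = k/12 + k/6 = k/4)
G(I) = 486 + I (G(I) = (288 + I) + 198 = 486 + I)
1/(G(A(8)) + q) = 1/((486 + (¼)*8) + 41617) = 1/((486 + 2) + 41617) = 1/(488 + 41617) = 1/42105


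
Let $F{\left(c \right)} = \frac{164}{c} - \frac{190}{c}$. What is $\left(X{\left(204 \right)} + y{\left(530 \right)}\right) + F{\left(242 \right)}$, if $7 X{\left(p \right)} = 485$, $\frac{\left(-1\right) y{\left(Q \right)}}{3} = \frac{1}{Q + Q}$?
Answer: $\frac{62107099}{897820} \approx 69.175$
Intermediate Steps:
$F{\left(c \right)} = - \frac{26}{c}$
$y{\left(Q \right)} = - \frac{3}{2 Q}$ ($y{\left(Q \right)} = - \frac{3}{Q + Q} = - \frac{3}{2 Q}$)
$X{\left(p \right)} = \frac{485}{7}$ ($X{\left(p \right)} = \frac{1}{7} \cdot 485 = \frac{485}{7}$)
$\left(X{\left(204 \right)} + y{\left(530 \right)}\right) + F{\left(242 \right)} = \left(\frac{485}{7} - \frac{3}{2 \cdot 530}\right) - \frac{26}{242} = \left(\frac{485}{7} - \frac{3}{1060}\right) - \frac{13}{121} = \frac{514079}{7420} - \frac{13}{121} = \frac{62107099}{897820}$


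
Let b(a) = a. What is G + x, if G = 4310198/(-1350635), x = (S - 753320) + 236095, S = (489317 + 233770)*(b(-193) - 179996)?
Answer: -175978070859934378/1350635 ≈ -1.3029e+11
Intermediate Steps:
S = -130292323443 (S = (489317 + 233770)*(-193 - 179996) = 723087*(-180189) = -130292323443)
x = -130292840668 (x = (-130292323443 - 753320) + 236095 = -130293076763 + 236095 = -130292840668)
G = -4310198/1350635 (G = 4310198*(-1/1350635) = -4310198/1350635 ≈ -3.1912)
G + x = -4310198/1350635 - 130292840668 = -175978070859934378/1350635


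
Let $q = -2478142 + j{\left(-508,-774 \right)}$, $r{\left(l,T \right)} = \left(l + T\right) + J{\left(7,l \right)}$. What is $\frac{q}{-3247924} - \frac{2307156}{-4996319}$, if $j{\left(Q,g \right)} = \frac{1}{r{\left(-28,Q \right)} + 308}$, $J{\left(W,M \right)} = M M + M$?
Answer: $\frac{10494029195221057}{8568206798847168} \approx 1.2248$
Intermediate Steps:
$J{\left(W,M \right)} = M + M^{2}$ ($J{\left(W,M \right)} = M^{2} + M = M + M^{2}$)
$r{\left(l,T \right)} = T + l + l \left(1 + l\right)$ ($r{\left(l,T \right)} = \left(l + T\right) + l \left(1 + l\right) = \left(T + l\right) + l \left(1 + l\right) = T + l + l \left(1 + l\right)$)
$j{\left(Q,g \right)} = \frac{1}{1036 + Q}$ ($j{\left(Q,g \right)} = \frac{1}{\left(Q - 28 - 28 \left(1 - 28\right)\right) + 308} = \frac{1}{\left(Q - 28 - -756\right) + 308} = \frac{1}{\left(Q - 28 + 756\right) + 308} = \frac{1}{\left(728 + Q\right) + 308} = \frac{1}{1036 + Q}$)
$q = - \frac{1308458975}{528}$ ($q = -2478142 + \frac{1}{1036 - 508} = -2478142 + \frac{1}{528} = - \frac{1308458975}{528} \approx -2.4781 \cdot 10^{6}$)
$\frac{q}{-3247924} - \frac{2307156}{-4996319} = - \frac{1308458975}{528 \left(-3247924\right)} - \frac{2307156}{-4996319} = \left(- \frac{1308458975}{528}\right) \left(- \frac{1}{3247924}\right) - - \frac{2307156}{4996319} = \frac{1308458975}{1714903872} + \frac{2307156}{4996319} = \frac{10494029195221057}{8568206798847168}$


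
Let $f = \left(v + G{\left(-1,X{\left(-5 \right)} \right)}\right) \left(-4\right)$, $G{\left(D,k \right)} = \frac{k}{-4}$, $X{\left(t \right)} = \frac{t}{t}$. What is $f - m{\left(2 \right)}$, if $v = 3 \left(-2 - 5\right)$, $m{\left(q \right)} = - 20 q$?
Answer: $125$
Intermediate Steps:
$X{\left(t \right)} = 1$
$G{\left(D,k \right)} = - \frac{k}{4}$ ($G{\left(D,k \right)} = k \left(- \frac{1}{4}\right) = - \frac{k}{4}$)
$v = -21$ ($v = 3 \left(-7\right) = -21$)
$f = 85$ ($f = \left(-21 - \frac{1}{4}\right) \left(-4\right) = \left(- \frac{85}{4}\right) \left(-4\right) = 85$)
$f - m{\left(2 \right)} = 85 - \left(-20\right) 2 = 85 - -40 = 85 + 40 = 125$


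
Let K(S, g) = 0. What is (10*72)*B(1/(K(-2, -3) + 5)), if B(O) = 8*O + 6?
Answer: 5472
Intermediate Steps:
B(O) = 6 + 8*O
(10*72)*B(1/(K(-2, -3) + 5)) = (10*72)*(6 + 8/(0 + 5)) = 720*(6 + 8/5) = 720*(38/5) = 5472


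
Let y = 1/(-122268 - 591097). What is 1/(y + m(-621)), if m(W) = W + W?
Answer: -713365/885999331 ≈ -0.00080515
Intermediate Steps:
m(W) = 2*W
y = -1/713365 (y = 1/(-713365) = -1/713365 ≈ -1.4018e-6)
1/(y + m(-621)) = 1/(-1/713365 + 2*(-621)) = 1/(-1/713365 - 1242) = 1/(-885999331/713365) = -713365/885999331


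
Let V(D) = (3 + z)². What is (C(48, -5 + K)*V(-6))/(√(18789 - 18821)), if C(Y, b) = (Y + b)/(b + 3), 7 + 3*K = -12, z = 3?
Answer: 99*I*√2/5 ≈ 28.001*I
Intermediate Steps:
K = -19/3 (K = -7/3 + (⅓)*(-12) = -7/3 - 4 = -19/3 ≈ -6.3333)
V(D) = 36 (V(D) = (3 + 3)² = 6² = 36)
C(Y, b) = (Y + b)/(3 + b)
(C(48, -5 + K)*V(-6))/(√(18789 - 18821)) = (((48 + (-5 - 19/3))/(3 + (-5 - 19/3)))*36)/(√(18789 - 18821)) = (((48 - 34/3)/(3 - 34/3))*36)/(√(-32)) = (((110/3)/(-25/3))*36)/((4*I*√2)) = (-3/25*110/3*36)*(-I*√2/8) = (-22/5*36)*(-I*√2/8) = -(-99)*I*√2/5 = 99*I*√2/5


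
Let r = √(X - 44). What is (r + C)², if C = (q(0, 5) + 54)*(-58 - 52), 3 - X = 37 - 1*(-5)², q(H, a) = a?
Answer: (6490 - I*√53)² ≈ 4.212e+7 - 9.45e+4*I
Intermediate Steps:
X = -9 (X = 3 - (37 - 1*(-5)²) = 3 - (37 - 1*25) = 3 - (37 - 25) = 3 - 1*12 = 3 - 12 = -9)
C = -6490 (C = (5 + 54)*(-58 - 52) = 59*(-110) = -6490)
r = I*√53 (r = √(-9 - 44) = √(-53) = I*√53 ≈ 7.2801*I)
(r + C)² = (I*√53 - 6490)² = (-6490 + I*√53)²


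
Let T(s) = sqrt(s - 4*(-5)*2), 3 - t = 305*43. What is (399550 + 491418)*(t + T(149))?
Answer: -11682372416 + 2672904*sqrt(21) ≈ -1.1670e+10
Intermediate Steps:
t = -13112 (t = 3 - 305*43 = 3 - 1*13115 = 3 - 13115 = -13112)
T(s) = sqrt(40 + s) (T(s) = sqrt(s + 20*2) = sqrt(s + 40) = sqrt(40 + s))
(399550 + 491418)*(t + T(149)) = (399550 + 491418)*(-13112 + sqrt(40 + 149)) = 890968*(-13112 + sqrt(189)) = 890968*(-13112 + 3*sqrt(21)) = -11682372416 + 2672904*sqrt(21)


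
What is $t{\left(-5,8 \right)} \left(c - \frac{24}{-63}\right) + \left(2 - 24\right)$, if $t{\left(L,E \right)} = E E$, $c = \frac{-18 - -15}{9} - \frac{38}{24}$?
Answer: $- \frac{842}{7} \approx -120.29$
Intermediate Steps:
$c = - \frac{23}{12}$ ($c = \left(-18 + 15\right) \frac{1}{9} - \frac{19}{12} = \left(-3\right) \frac{1}{9} - \frac{19}{12} = - \frac{1}{3} - \frac{19}{12} = - \frac{23}{12} \approx -1.9167$)
$t{\left(L,E \right)} = E^{2}$
$t{\left(-5,8 \right)} \left(c - \frac{24}{-63}\right) + \left(2 - 24\right) = 8^{2} \left(- \frac{23}{12} - \frac{24}{-63}\right) + \left(2 - 24\right) = 64 \left(- \frac{23}{12} - - \frac{8}{21}\right) + \left(2 - 24\right) = 64 \left(- \frac{23}{12} + \frac{8}{21}\right) - 22 = 64 \left(- \frac{43}{28}\right) - 22 = - \frac{688}{7} - 22 = - \frac{842}{7}$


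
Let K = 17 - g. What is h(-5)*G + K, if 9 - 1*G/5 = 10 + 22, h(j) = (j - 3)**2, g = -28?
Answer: -7315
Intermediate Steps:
h(j) = (-3 + j)**2
K = 45 (K = 17 - 1*(-28) = 17 + 28 = 45)
G = -115 (G = 45 - 5*(10 + 22) = 45 - 5*32 = 45 - 160 = -115)
h(-5)*G + K = (-3 - 5)**2*(-115) + 45 = (-8)**2*(-115) + 45 = 64*(-115) + 45 = -7360 + 45 = -7315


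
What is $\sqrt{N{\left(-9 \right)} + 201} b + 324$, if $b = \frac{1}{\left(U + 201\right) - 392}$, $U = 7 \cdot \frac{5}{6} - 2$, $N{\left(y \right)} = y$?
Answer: $324 - \frac{48 \sqrt{3}}{1123} \approx 323.93$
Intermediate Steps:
$U = \frac{23}{6}$ ($U = 7 \cdot 5 \cdot \frac{1}{6} - 2 = 7 \cdot \frac{5}{6} - 2 = \frac{35}{6} - 2 = \frac{23}{6} \approx 3.8333$)
$b = - \frac{6}{1123}$ ($b = \frac{1}{\left(\frac{23}{6} + 201\right) - 392} = \frac{1}{\frac{1229}{6} - 392} = \frac{1}{- \frac{1123}{6}} = - \frac{6}{1123} \approx -0.0053428$)
$\sqrt{N{\left(-9 \right)} + 201} b + 324 = \sqrt{-9 + 201} \left(- \frac{6}{1123}\right) + 324 = \sqrt{192} \left(- \frac{6}{1123}\right) + 324 = 8 \sqrt{3} \left(- \frac{6}{1123}\right) + 324 = - \frac{48 \sqrt{3}}{1123} + 324 = 324 - \frac{48 \sqrt{3}}{1123}$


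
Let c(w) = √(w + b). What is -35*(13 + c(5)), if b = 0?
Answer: -455 - 35*√5 ≈ -533.26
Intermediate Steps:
c(w) = √w (c(w) = √(w + 0) = √w)
-35*(13 + c(5)) = -35*(13 + √5) = -455 - 35*√5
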